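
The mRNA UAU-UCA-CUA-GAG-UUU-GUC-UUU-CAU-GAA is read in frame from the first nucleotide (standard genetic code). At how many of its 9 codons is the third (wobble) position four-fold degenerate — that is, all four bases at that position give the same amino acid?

Codon 1 UAU (Tyr): third position 2-fold.
Codon 2 UCA (Ser): third position 4-fold.
Codon 3 CUA (Leu): third position 4-fold.
Codon 4 GAG (Glu): third position 2-fold.
Codon 5 UUU (Phe): third position 2-fold.
Codon 6 GUC (Val): third position 4-fold.
Codon 7 UUU (Phe): third position 2-fold.
Codon 8 CAU (His): third position 2-fold.
Codon 9 GAA (Glu): third position 2-fold.
Four-fold degenerate third positions: 3.

3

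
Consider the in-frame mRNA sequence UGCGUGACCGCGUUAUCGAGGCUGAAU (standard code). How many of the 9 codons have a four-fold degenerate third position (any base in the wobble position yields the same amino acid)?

5

Codon 1 UGC (Cys): third position 2-fold.
Codon 2 GUG (Val): third position 4-fold.
Codon 3 ACC (Thr): third position 4-fold.
Codon 4 GCG (Ala): third position 4-fold.
Codon 5 UUA (Leu): third position 2-fold.
Codon 6 UCG (Ser): third position 4-fold.
Codon 7 AGG (Arg): third position 2-fold.
Codon 8 CUG (Leu): third position 4-fold.
Codon 9 AAU (Asn): third position 2-fold.
Four-fold degenerate third positions: 5.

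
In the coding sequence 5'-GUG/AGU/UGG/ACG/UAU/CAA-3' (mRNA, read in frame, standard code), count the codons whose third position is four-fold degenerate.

2

Codon 1 GUG (Val): third position 4-fold.
Codon 2 AGU (Ser): third position 2-fold.
Codon 3 UGG (Trp): third position 1-fold.
Codon 4 ACG (Thr): third position 4-fold.
Codon 5 UAU (Tyr): third position 2-fold.
Codon 6 CAA (Gln): third position 2-fold.
Four-fold degenerate third positions: 2.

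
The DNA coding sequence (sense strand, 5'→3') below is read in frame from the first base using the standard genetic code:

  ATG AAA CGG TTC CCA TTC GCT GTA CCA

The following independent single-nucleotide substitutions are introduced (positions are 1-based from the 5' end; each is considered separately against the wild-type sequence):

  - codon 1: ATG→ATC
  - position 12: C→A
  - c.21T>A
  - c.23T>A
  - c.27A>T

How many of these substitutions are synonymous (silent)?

Codon 1: ATG (Met) → ATC (Ile) — missense.
Codon 4: TTC (Phe) → TTA (Leu) — missense.
Codon 7: GCT (Ala) → GCA (Ala) — synonymous.
Codon 8: GTA (Val) → GAA (Glu) — missense.
Codon 9: CCA (Pro) → CCT (Pro) — synonymous.
Synonymous: 2 of 5.

2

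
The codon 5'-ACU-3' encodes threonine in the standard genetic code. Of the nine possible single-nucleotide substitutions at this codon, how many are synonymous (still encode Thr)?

Position 1: none → 0 synonymous.
Position 2: none → 0 synonymous.
Position 3: ACC, ACA, ACG → 3 synonymous.
Total: 0 + 0 + 3 = 3.

3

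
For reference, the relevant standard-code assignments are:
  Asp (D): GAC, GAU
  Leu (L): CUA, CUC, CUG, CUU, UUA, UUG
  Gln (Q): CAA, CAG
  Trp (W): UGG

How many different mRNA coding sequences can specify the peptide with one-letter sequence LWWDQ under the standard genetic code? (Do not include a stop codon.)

24

Leu: 6 codons.
Trp: 1 codon.
Trp: 1 codon.
Asp: 2 codons.
Gln: 2 codons.
6 × 1 × 1 × 2 × 2 = 24.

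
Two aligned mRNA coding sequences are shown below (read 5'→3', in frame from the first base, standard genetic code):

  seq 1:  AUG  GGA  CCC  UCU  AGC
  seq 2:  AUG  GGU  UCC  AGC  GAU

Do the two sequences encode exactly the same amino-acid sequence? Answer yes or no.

no

Codon 1: AUG Met / AUG Met — identical.
Codon 2: GGA Gly / GGU Gly — synonymous.
Codon 3: CCC Pro / UCC Ser — nonsynonymous.
Codon 4: UCU Ser / AGC Ser — synonymous.
Codon 5: AGC Ser / GAU Asp — nonsynonymous.
Nonsynonymous differences: 2 → different protein.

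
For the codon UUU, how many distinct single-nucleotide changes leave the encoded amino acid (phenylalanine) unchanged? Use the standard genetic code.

1

Position 1: none → 0 synonymous.
Position 2: none → 0 synonymous.
Position 3: UUC → 1 synonymous.
Total: 0 + 0 + 1 = 1.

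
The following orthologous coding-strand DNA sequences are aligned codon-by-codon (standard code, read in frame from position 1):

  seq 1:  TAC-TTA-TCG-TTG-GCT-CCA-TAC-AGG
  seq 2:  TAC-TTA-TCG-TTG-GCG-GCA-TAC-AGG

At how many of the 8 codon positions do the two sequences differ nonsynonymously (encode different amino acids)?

Codon 1: TAC Tyr / TAC Tyr — identical.
Codon 2: TTA Leu / TTA Leu — identical.
Codon 3: TCG Ser / TCG Ser — identical.
Codon 4: TTG Leu / TTG Leu — identical.
Codon 5: GCT Ala / GCG Ala — synonymous.
Codon 6: CCA Pro / GCA Ala — nonsynonymous.
Codon 7: TAC Tyr / TAC Tyr — identical.
Codon 8: AGG Arg / AGG Arg — identical.
Nonsynonymous differences: 1.

1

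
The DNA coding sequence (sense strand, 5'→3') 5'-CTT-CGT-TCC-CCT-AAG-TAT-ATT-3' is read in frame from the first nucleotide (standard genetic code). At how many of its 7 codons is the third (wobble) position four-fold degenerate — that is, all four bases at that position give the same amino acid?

Codon 1 CTT (Leu): third position 4-fold.
Codon 2 CGT (Arg): third position 4-fold.
Codon 3 TCC (Ser): third position 4-fold.
Codon 4 CCT (Pro): third position 4-fold.
Codon 5 AAG (Lys): third position 2-fold.
Codon 6 TAT (Tyr): third position 2-fold.
Codon 7 ATT (Ile): third position 3-fold.
Four-fold degenerate third positions: 4.

4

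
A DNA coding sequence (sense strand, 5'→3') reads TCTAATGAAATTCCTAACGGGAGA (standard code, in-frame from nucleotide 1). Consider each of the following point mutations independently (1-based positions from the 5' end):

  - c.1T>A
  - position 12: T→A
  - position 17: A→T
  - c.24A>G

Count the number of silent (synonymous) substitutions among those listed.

2

Codon 1: TCT (Ser) → ACT (Thr) — missense.
Codon 4: ATT (Ile) → ATA (Ile) — synonymous.
Codon 6: AAC (Asn) → ATC (Ile) — missense.
Codon 8: AGA (Arg) → AGG (Arg) — synonymous.
Synonymous: 2 of 4.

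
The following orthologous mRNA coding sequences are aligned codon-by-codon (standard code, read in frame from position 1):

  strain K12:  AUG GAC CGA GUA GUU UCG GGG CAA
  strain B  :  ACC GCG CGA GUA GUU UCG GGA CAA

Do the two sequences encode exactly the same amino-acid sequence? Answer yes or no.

no

Codon 1: AUG Met / ACC Thr — nonsynonymous.
Codon 2: GAC Asp / GCG Ala — nonsynonymous.
Codon 3: CGA Arg / CGA Arg — identical.
Codon 4: GUA Val / GUA Val — identical.
Codon 5: GUU Val / GUU Val — identical.
Codon 6: UCG Ser / UCG Ser — identical.
Codon 7: GGG Gly / GGA Gly — synonymous.
Codon 8: CAA Gln / CAA Gln — identical.
Nonsynonymous differences: 2 → different protein.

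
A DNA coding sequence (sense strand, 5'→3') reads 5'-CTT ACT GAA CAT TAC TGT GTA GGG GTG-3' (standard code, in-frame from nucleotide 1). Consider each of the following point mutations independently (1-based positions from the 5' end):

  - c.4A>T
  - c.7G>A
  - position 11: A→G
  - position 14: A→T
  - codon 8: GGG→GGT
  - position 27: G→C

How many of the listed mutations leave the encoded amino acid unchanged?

Codon 2: ACT (Thr) → TCT (Ser) — missense.
Codon 3: GAA (Glu) → AAA (Lys) — missense.
Codon 4: CAT (His) → CGT (Arg) — missense.
Codon 5: TAC (Tyr) → TTC (Phe) — missense.
Codon 8: GGG (Gly) → GGT (Gly) — synonymous.
Codon 9: GTG (Val) → GTC (Val) — synonymous.
Synonymous: 2 of 6.

2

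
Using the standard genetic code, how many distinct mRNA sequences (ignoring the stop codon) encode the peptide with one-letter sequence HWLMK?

His: 2 codons.
Trp: 1 codon.
Leu: 6 codons.
Met: 1 codon.
Lys: 2 codons.
2 × 1 × 6 × 1 × 2 = 24.

24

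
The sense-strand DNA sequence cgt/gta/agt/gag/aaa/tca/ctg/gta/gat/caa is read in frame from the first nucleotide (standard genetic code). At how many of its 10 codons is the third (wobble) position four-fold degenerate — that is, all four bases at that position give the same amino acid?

5

Codon 1 CGT (Arg): third position 4-fold.
Codon 2 GTA (Val): third position 4-fold.
Codon 3 AGT (Ser): third position 2-fold.
Codon 4 GAG (Glu): third position 2-fold.
Codon 5 AAA (Lys): third position 2-fold.
Codon 6 TCA (Ser): third position 4-fold.
Codon 7 CTG (Leu): third position 4-fold.
Codon 8 GTA (Val): third position 4-fold.
Codon 9 GAT (Asp): third position 2-fold.
Codon 10 CAA (Gln): third position 2-fold.
Four-fold degenerate third positions: 5.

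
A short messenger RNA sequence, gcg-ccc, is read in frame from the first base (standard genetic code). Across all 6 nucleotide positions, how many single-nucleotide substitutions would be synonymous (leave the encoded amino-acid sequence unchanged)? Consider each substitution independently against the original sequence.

6

Codon 1 (GCG, Ala): 3 synonymous substitutions.
Codon 2 (CCC, Pro): 3 synonymous substitutions.
Total: 3 + 3 = 6.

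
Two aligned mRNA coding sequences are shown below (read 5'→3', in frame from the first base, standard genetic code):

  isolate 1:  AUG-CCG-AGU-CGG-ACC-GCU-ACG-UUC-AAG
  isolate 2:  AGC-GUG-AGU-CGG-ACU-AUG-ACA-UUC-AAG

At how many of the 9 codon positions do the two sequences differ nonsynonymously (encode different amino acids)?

Codon 1: AUG Met / AGC Ser — nonsynonymous.
Codon 2: CCG Pro / GUG Val — nonsynonymous.
Codon 3: AGU Ser / AGU Ser — identical.
Codon 4: CGG Arg / CGG Arg — identical.
Codon 5: ACC Thr / ACU Thr — synonymous.
Codon 6: GCU Ala / AUG Met — nonsynonymous.
Codon 7: ACG Thr / ACA Thr — synonymous.
Codon 8: UUC Phe / UUC Phe — identical.
Codon 9: AAG Lys / AAG Lys — identical.
Nonsynonymous differences: 3.

3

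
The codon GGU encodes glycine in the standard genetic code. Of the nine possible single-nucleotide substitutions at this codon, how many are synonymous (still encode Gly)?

Position 1: none → 0 synonymous.
Position 2: none → 0 synonymous.
Position 3: GGC, GGA, GGG → 3 synonymous.
Total: 0 + 0 + 3 = 3.

3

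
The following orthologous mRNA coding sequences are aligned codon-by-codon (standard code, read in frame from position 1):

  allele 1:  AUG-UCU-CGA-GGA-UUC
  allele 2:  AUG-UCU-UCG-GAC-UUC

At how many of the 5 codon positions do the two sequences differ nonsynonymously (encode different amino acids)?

2

Codon 1: AUG Met / AUG Met — identical.
Codon 2: UCU Ser / UCU Ser — identical.
Codon 3: CGA Arg / UCG Ser — nonsynonymous.
Codon 4: GGA Gly / GAC Asp — nonsynonymous.
Codon 5: UUC Phe / UUC Phe — identical.
Nonsynonymous differences: 2.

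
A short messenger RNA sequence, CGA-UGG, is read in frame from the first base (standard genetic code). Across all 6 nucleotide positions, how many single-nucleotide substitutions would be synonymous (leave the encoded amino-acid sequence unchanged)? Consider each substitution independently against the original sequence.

Codon 1 (CGA, Arg): 4 synonymous substitutions.
Codon 2 (UGG, Trp): 0 synonymous substitutions.
Total: 4 + 0 = 4.

4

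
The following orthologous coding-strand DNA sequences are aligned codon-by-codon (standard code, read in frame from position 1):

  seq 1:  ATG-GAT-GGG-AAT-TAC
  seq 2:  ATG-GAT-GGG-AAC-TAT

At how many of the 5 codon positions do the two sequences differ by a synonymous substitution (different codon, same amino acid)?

2

Codon 1: ATG Met / ATG Met — identical.
Codon 2: GAT Asp / GAT Asp — identical.
Codon 3: GGG Gly / GGG Gly — identical.
Codon 4: AAT Asn / AAC Asn — synonymous.
Codon 5: TAC Tyr / TAT Tyr — synonymous.
Synonymous differences: 2.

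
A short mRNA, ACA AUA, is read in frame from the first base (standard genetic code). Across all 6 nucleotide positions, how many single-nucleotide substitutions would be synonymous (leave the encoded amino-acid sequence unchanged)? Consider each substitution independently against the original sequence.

5

Codon 1 (ACA, Thr): 3 synonymous substitutions.
Codon 2 (AUA, Ile): 2 synonymous substitutions.
Total: 3 + 2 = 5.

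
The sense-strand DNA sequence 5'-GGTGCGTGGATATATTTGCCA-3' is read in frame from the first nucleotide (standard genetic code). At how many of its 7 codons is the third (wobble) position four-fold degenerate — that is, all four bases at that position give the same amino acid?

3

Codon 1 GGT (Gly): third position 4-fold.
Codon 2 GCG (Ala): third position 4-fold.
Codon 3 TGG (Trp): third position 1-fold.
Codon 4 ATA (Ile): third position 3-fold.
Codon 5 TAT (Tyr): third position 2-fold.
Codon 6 TTG (Leu): third position 2-fold.
Codon 7 CCA (Pro): third position 4-fold.
Four-fold degenerate third positions: 3.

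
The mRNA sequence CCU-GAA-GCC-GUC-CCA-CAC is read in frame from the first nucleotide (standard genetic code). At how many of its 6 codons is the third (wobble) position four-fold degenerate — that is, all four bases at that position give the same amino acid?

4

Codon 1 CCU (Pro): third position 4-fold.
Codon 2 GAA (Glu): third position 2-fold.
Codon 3 GCC (Ala): third position 4-fold.
Codon 4 GUC (Val): third position 4-fold.
Codon 5 CCA (Pro): third position 4-fold.
Codon 6 CAC (His): third position 2-fold.
Four-fold degenerate third positions: 4.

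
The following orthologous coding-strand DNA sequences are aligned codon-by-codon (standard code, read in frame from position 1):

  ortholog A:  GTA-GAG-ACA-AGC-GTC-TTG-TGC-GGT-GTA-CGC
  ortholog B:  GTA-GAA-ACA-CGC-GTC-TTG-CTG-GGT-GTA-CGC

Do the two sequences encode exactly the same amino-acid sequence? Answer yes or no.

Codon 1: GTA Val / GTA Val — identical.
Codon 2: GAG Glu / GAA Glu — synonymous.
Codon 3: ACA Thr / ACA Thr — identical.
Codon 4: AGC Ser / CGC Arg — nonsynonymous.
Codon 5: GTC Val / GTC Val — identical.
Codon 6: TTG Leu / TTG Leu — identical.
Codon 7: TGC Cys / CTG Leu — nonsynonymous.
Codon 8: GGT Gly / GGT Gly — identical.
Codon 9: GTA Val / GTA Val — identical.
Codon 10: CGC Arg / CGC Arg — identical.
Nonsynonymous differences: 2 → different protein.

no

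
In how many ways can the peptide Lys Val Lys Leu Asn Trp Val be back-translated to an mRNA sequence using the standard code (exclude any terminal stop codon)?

Lys: 2 codons.
Val: 4 codons.
Lys: 2 codons.
Leu: 6 codons.
Asn: 2 codons.
Trp: 1 codon.
Val: 4 codons.
2 × 4 × 2 × 6 × 2 × 1 × 4 = 768.

768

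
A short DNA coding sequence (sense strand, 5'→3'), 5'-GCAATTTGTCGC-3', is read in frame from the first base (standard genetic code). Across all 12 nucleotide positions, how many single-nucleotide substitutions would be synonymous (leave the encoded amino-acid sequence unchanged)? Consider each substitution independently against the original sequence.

Codon 1 (GCA, Ala): 3 synonymous substitutions.
Codon 2 (ATT, Ile): 2 synonymous substitutions.
Codon 3 (TGT, Cys): 1 synonymous substitution.
Codon 4 (CGC, Arg): 3 synonymous substitutions.
Total: 3 + 2 + 1 + 3 = 9.

9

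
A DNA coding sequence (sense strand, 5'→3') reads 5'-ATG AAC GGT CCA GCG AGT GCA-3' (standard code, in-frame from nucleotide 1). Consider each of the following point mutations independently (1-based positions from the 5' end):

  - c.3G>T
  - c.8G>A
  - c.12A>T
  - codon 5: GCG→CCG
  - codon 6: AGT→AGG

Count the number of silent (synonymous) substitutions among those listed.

1

Codon 1: ATG (Met) → ATT (Ile) — missense.
Codon 3: GGT (Gly) → GAT (Asp) — missense.
Codon 4: CCA (Pro) → CCT (Pro) — synonymous.
Codon 5: GCG (Ala) → CCG (Pro) — missense.
Codon 6: AGT (Ser) → AGG (Arg) — missense.
Synonymous: 1 of 5.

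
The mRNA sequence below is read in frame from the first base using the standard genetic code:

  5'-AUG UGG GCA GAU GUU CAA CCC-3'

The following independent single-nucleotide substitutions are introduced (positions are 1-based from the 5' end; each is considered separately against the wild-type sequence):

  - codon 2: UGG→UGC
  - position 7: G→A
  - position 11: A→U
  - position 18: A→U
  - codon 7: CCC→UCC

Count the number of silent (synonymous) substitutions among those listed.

Codon 2: UGG (Trp) → UGC (Cys) — missense.
Codon 3: GCA (Ala) → ACA (Thr) — missense.
Codon 4: GAU (Asp) → GUU (Val) — missense.
Codon 6: CAA (Gln) → CAU (His) — missense.
Codon 7: CCC (Pro) → UCC (Ser) — missense.
Synonymous: 0 of 5.

0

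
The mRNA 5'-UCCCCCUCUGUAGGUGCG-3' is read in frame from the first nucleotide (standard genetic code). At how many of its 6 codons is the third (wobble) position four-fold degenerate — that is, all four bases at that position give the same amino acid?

Codon 1 UCC (Ser): third position 4-fold.
Codon 2 CCC (Pro): third position 4-fold.
Codon 3 UCU (Ser): third position 4-fold.
Codon 4 GUA (Val): third position 4-fold.
Codon 5 GGU (Gly): third position 4-fold.
Codon 6 GCG (Ala): third position 4-fold.
Four-fold degenerate third positions: 6.

6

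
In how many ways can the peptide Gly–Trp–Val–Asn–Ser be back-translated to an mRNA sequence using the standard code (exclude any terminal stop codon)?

192

Gly: 4 codons.
Trp: 1 codon.
Val: 4 codons.
Asn: 2 codons.
Ser: 6 codons.
4 × 1 × 4 × 2 × 6 = 192.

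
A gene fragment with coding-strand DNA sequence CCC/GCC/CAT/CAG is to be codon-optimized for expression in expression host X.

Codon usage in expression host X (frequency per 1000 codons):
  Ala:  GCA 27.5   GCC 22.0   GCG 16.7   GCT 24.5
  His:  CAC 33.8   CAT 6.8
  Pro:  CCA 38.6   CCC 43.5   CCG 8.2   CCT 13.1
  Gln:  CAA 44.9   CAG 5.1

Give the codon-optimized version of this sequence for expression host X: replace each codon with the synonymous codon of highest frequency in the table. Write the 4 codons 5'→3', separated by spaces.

CCC GCA CAC CAA

Codon 1 (Pro): best is CCC at 43.5.
Codon 2 (Ala): best is GCA at 27.5.
Codon 3 (His): best is CAC at 33.8.
Codon 4 (Gln): best is CAA at 44.9.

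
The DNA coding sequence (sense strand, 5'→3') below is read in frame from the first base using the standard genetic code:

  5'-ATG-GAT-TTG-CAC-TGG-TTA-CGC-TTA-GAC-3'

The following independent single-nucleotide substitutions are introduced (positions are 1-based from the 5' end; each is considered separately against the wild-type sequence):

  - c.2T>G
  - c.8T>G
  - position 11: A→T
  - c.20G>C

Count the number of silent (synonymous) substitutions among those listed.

Codon 1: ATG (Met) → AGG (Arg) — missense.
Codon 3: TTG (Leu) → TGG (Trp) — missense.
Codon 4: CAC (His) → CTC (Leu) — missense.
Codon 7: CGC (Arg) → CCC (Pro) — missense.
Synonymous: 0 of 4.

0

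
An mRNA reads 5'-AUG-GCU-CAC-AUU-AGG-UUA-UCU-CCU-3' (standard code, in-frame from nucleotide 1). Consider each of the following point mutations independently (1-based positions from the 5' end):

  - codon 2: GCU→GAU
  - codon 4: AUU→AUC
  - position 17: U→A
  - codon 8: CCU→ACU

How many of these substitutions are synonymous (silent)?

Codon 2: GCU (Ala) → GAU (Asp) — missense.
Codon 4: AUU (Ile) → AUC (Ile) — synonymous.
Codon 6: UUA (Leu) → UAA (Stop) — nonsense.
Codon 8: CCU (Pro) → ACU (Thr) — missense.
Synonymous: 1 of 4.

1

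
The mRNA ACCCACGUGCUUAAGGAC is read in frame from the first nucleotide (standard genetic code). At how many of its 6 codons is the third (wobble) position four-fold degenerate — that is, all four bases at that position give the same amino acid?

Codon 1 ACC (Thr): third position 4-fold.
Codon 2 CAC (His): third position 2-fold.
Codon 3 GUG (Val): third position 4-fold.
Codon 4 CUU (Leu): third position 4-fold.
Codon 5 AAG (Lys): third position 2-fold.
Codon 6 GAC (Asp): third position 2-fold.
Four-fold degenerate third positions: 3.

3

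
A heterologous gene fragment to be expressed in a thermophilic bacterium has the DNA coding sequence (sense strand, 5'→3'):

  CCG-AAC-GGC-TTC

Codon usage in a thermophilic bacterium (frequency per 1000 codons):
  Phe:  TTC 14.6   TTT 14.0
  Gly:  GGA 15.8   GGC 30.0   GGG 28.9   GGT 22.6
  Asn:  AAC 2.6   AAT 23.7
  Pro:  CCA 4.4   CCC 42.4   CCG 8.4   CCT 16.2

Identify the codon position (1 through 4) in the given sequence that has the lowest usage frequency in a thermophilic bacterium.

Codon 1 CCG (Pro): 8.4 per 1000.
Codon 2 AAC (Asn): 2.6 per 1000.
Codon 3 GGC (Gly): 30.0 per 1000.
Codon 4 TTC (Phe): 14.6 per 1000.
Lowest frequency is 2.6 at codon 2.

2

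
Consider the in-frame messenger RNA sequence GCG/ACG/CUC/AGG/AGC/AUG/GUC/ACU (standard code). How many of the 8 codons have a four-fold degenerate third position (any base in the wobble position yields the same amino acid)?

Codon 1 GCG (Ala): third position 4-fold.
Codon 2 ACG (Thr): third position 4-fold.
Codon 3 CUC (Leu): third position 4-fold.
Codon 4 AGG (Arg): third position 2-fold.
Codon 5 AGC (Ser): third position 2-fold.
Codon 6 AUG (Met): third position 1-fold.
Codon 7 GUC (Val): third position 4-fold.
Codon 8 ACU (Thr): third position 4-fold.
Four-fold degenerate third positions: 5.

5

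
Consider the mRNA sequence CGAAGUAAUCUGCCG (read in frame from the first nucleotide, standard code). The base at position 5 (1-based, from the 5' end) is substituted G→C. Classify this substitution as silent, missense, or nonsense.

Position 5 falls in codon 2: AGU → Ser.
After the substitution the codon is ACU → Thr.
Ser ≠ Thr, so this is a missense mutation.

missense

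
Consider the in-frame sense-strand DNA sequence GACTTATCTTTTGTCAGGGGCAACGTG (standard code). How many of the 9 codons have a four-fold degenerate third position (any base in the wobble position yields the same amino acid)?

4

Codon 1 GAC (Asp): third position 2-fold.
Codon 2 TTA (Leu): third position 2-fold.
Codon 3 TCT (Ser): third position 4-fold.
Codon 4 TTT (Phe): third position 2-fold.
Codon 5 GTC (Val): third position 4-fold.
Codon 6 AGG (Arg): third position 2-fold.
Codon 7 GGC (Gly): third position 4-fold.
Codon 8 AAC (Asn): third position 2-fold.
Codon 9 GTG (Val): third position 4-fold.
Four-fold degenerate third positions: 4.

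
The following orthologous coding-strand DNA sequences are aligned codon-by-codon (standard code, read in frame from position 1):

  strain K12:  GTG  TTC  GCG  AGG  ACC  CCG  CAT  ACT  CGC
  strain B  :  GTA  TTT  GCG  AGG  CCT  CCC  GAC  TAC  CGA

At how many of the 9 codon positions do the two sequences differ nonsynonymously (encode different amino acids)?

Codon 1: GTG Val / GTA Val — synonymous.
Codon 2: TTC Phe / TTT Phe — synonymous.
Codon 3: GCG Ala / GCG Ala — identical.
Codon 4: AGG Arg / AGG Arg — identical.
Codon 5: ACC Thr / CCT Pro — nonsynonymous.
Codon 6: CCG Pro / CCC Pro — synonymous.
Codon 7: CAT His / GAC Asp — nonsynonymous.
Codon 8: ACT Thr / TAC Tyr — nonsynonymous.
Codon 9: CGC Arg / CGA Arg — synonymous.
Nonsynonymous differences: 3.

3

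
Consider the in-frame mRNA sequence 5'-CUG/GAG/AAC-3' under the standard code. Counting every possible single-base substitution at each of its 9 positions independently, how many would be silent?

Codon 1 (CUG, Leu): 4 synonymous substitutions.
Codon 2 (GAG, Glu): 1 synonymous substitution.
Codon 3 (AAC, Asn): 1 synonymous substitution.
Total: 4 + 1 + 1 = 6.

6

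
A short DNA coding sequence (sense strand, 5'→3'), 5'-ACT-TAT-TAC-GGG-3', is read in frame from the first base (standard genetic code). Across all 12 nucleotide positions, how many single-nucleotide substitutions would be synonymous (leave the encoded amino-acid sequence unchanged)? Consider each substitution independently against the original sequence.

Codon 1 (ACT, Thr): 3 synonymous substitutions.
Codon 2 (TAT, Tyr): 1 synonymous substitution.
Codon 3 (TAC, Tyr): 1 synonymous substitution.
Codon 4 (GGG, Gly): 3 synonymous substitutions.
Total: 3 + 1 + 1 + 3 = 8.

8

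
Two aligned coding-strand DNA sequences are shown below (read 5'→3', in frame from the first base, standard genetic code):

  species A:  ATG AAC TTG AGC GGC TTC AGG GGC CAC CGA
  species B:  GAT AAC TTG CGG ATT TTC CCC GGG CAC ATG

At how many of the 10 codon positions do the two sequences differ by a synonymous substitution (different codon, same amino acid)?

Codon 1: ATG Met / GAT Asp — nonsynonymous.
Codon 2: AAC Asn / AAC Asn — identical.
Codon 3: TTG Leu / TTG Leu — identical.
Codon 4: AGC Ser / CGG Arg — nonsynonymous.
Codon 5: GGC Gly / ATT Ile — nonsynonymous.
Codon 6: TTC Phe / TTC Phe — identical.
Codon 7: AGG Arg / CCC Pro — nonsynonymous.
Codon 8: GGC Gly / GGG Gly — synonymous.
Codon 9: CAC His / CAC His — identical.
Codon 10: CGA Arg / ATG Met — nonsynonymous.
Synonymous differences: 1.

1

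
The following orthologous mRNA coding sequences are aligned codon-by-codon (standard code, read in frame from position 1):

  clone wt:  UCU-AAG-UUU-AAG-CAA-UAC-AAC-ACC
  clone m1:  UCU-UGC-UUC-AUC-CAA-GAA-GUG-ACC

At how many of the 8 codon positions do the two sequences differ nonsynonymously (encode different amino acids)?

4

Codon 1: UCU Ser / UCU Ser — identical.
Codon 2: AAG Lys / UGC Cys — nonsynonymous.
Codon 3: UUU Phe / UUC Phe — synonymous.
Codon 4: AAG Lys / AUC Ile — nonsynonymous.
Codon 5: CAA Gln / CAA Gln — identical.
Codon 6: UAC Tyr / GAA Glu — nonsynonymous.
Codon 7: AAC Asn / GUG Val — nonsynonymous.
Codon 8: ACC Thr / ACC Thr — identical.
Nonsynonymous differences: 4.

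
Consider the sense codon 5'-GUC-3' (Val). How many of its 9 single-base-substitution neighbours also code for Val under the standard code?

3

Position 1: none → 0 synonymous.
Position 2: none → 0 synonymous.
Position 3: GUU, GUA, GUG → 3 synonymous.
Total: 0 + 0 + 3 = 3.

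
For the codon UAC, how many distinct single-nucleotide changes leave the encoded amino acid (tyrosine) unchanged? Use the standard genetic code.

1

Position 1: none → 0 synonymous.
Position 2: none → 0 synonymous.
Position 3: UAU → 1 synonymous.
Total: 0 + 0 + 1 = 1.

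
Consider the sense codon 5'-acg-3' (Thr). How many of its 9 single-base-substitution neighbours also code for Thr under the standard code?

Position 1: none → 0 synonymous.
Position 2: none → 0 synonymous.
Position 3: ACT, ACC, ACA → 3 synonymous.
Total: 0 + 0 + 3 = 3.

3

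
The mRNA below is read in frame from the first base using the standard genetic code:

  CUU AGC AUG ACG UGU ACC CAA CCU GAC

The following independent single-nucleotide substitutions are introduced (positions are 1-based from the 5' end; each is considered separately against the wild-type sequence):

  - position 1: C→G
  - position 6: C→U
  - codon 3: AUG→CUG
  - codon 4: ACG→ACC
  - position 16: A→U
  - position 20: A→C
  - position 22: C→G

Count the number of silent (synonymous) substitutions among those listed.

Codon 1: CUU (Leu) → GUU (Val) — missense.
Codon 2: AGC (Ser) → AGU (Ser) — synonymous.
Codon 3: AUG (Met) → CUG (Leu) — missense.
Codon 4: ACG (Thr) → ACC (Thr) — synonymous.
Codon 6: ACC (Thr) → UCC (Ser) — missense.
Codon 7: CAA (Gln) → CCA (Pro) — missense.
Codon 8: CCU (Pro) → GCU (Ala) — missense.
Synonymous: 2 of 7.

2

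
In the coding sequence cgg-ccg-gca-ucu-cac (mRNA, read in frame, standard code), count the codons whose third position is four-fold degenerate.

Codon 1 CGG (Arg): third position 4-fold.
Codon 2 CCG (Pro): third position 4-fold.
Codon 3 GCA (Ala): third position 4-fold.
Codon 4 UCU (Ser): third position 4-fold.
Codon 5 CAC (His): third position 2-fold.
Four-fold degenerate third positions: 4.

4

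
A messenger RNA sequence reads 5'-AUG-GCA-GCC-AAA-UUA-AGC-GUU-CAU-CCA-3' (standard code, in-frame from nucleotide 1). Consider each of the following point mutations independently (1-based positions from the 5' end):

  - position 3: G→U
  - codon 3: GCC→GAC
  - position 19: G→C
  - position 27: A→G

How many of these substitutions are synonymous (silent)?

1

Codon 1: AUG (Met) → AUU (Ile) — missense.
Codon 3: GCC (Ala) → GAC (Asp) — missense.
Codon 7: GUU (Val) → CUU (Leu) — missense.
Codon 9: CCA (Pro) → CCG (Pro) — synonymous.
Synonymous: 1 of 4.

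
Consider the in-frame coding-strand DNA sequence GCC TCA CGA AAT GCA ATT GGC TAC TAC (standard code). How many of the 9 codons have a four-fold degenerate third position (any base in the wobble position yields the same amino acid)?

5

Codon 1 GCC (Ala): third position 4-fold.
Codon 2 TCA (Ser): third position 4-fold.
Codon 3 CGA (Arg): third position 4-fold.
Codon 4 AAT (Asn): third position 2-fold.
Codon 5 GCA (Ala): third position 4-fold.
Codon 6 ATT (Ile): third position 3-fold.
Codon 7 GGC (Gly): third position 4-fold.
Codon 8 TAC (Tyr): third position 2-fold.
Codon 9 TAC (Tyr): third position 2-fold.
Four-fold degenerate third positions: 5.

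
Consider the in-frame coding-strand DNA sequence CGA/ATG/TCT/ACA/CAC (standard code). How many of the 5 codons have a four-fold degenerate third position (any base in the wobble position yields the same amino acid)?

3

Codon 1 CGA (Arg): third position 4-fold.
Codon 2 ATG (Met): third position 1-fold.
Codon 3 TCT (Ser): third position 4-fold.
Codon 4 ACA (Thr): third position 4-fold.
Codon 5 CAC (His): third position 2-fold.
Four-fold degenerate third positions: 3.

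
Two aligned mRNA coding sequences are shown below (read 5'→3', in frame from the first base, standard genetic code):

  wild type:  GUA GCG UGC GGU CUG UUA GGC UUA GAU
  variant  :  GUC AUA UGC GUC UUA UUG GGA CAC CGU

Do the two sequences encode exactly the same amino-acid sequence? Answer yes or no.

Codon 1: GUA Val / GUC Val — synonymous.
Codon 2: GCG Ala / AUA Ile — nonsynonymous.
Codon 3: UGC Cys / UGC Cys — identical.
Codon 4: GGU Gly / GUC Val — nonsynonymous.
Codon 5: CUG Leu / UUA Leu — synonymous.
Codon 6: UUA Leu / UUG Leu — synonymous.
Codon 7: GGC Gly / GGA Gly — synonymous.
Codon 8: UUA Leu / CAC His — nonsynonymous.
Codon 9: GAU Asp / CGU Arg — nonsynonymous.
Nonsynonymous differences: 4 → different protein.

no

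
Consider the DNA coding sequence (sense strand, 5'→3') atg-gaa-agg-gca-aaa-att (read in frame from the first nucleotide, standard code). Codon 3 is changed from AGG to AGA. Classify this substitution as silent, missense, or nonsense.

silent

Position 9 falls in codon 3: AGG → Arg.
After the substitution the codon is AGA → Arg.
Both encode Arg, so the change is synonymous.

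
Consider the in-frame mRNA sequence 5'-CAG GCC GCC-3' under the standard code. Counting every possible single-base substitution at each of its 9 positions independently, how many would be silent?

Codon 1 (CAG, Gln): 1 synonymous substitution.
Codon 2 (GCC, Ala): 3 synonymous substitutions.
Codon 3 (GCC, Ala): 3 synonymous substitutions.
Total: 1 + 3 + 3 = 7.

7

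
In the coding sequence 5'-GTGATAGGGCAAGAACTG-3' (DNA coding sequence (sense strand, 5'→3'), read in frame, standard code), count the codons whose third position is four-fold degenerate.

Codon 1 GTG (Val): third position 4-fold.
Codon 2 ATA (Ile): third position 3-fold.
Codon 3 GGG (Gly): third position 4-fold.
Codon 4 CAA (Gln): third position 2-fold.
Codon 5 GAA (Glu): third position 2-fold.
Codon 6 CTG (Leu): third position 4-fold.
Four-fold degenerate third positions: 3.

3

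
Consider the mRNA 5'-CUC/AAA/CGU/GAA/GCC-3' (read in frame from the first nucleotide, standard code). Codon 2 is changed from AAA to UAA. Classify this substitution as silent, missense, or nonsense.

Position 4 falls in codon 2: AAA → Lys.
After the substitution the codon is UAA → Stop.
The new codon is a stop codon, so this is a nonsense mutation.

nonsense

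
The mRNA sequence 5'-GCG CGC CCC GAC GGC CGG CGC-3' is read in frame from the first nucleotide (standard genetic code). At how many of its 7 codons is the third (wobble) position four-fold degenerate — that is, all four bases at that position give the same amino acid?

6

Codon 1 GCG (Ala): third position 4-fold.
Codon 2 CGC (Arg): third position 4-fold.
Codon 3 CCC (Pro): third position 4-fold.
Codon 4 GAC (Asp): third position 2-fold.
Codon 5 GGC (Gly): third position 4-fold.
Codon 6 CGG (Arg): third position 4-fold.
Codon 7 CGC (Arg): third position 4-fold.
Four-fold degenerate third positions: 6.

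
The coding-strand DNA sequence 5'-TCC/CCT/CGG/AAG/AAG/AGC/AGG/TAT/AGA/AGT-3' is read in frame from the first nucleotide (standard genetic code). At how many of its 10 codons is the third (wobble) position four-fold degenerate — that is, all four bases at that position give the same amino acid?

3

Codon 1 TCC (Ser): third position 4-fold.
Codon 2 CCT (Pro): third position 4-fold.
Codon 3 CGG (Arg): third position 4-fold.
Codon 4 AAG (Lys): third position 2-fold.
Codon 5 AAG (Lys): third position 2-fold.
Codon 6 AGC (Ser): third position 2-fold.
Codon 7 AGG (Arg): third position 2-fold.
Codon 8 TAT (Tyr): third position 2-fold.
Codon 9 AGA (Arg): third position 2-fold.
Codon 10 AGT (Ser): third position 2-fold.
Four-fold degenerate third positions: 3.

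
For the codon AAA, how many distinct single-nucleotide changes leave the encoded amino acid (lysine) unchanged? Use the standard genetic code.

1

Position 1: none → 0 synonymous.
Position 2: none → 0 synonymous.
Position 3: AAG → 1 synonymous.
Total: 0 + 0 + 1 = 1.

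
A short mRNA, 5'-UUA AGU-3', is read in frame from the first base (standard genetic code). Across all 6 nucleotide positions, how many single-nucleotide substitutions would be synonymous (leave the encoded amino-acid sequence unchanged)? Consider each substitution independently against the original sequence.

Codon 1 (UUA, Leu): 2 synonymous substitutions.
Codon 2 (AGU, Ser): 1 synonymous substitution.
Total: 2 + 1 = 3.

3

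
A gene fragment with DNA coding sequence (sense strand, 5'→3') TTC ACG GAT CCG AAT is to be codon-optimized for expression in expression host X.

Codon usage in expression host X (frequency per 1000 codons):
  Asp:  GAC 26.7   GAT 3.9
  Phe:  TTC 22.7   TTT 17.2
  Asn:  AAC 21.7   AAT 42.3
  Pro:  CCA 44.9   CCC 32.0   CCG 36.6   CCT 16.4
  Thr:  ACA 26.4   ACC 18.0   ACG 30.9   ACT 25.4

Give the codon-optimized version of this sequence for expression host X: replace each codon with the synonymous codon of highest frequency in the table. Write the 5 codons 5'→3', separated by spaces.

TTC ACG GAC CCA AAT

Codon 1 (Phe): best is TTC at 22.7.
Codon 2 (Thr): best is ACG at 30.9.
Codon 3 (Asp): best is GAC at 26.7.
Codon 4 (Pro): best is CCA at 44.9.
Codon 5 (Asn): best is AAT at 42.3.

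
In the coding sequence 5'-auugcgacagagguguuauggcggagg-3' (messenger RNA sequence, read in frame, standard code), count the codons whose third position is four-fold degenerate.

Codon 1 AUU (Ile): third position 3-fold.
Codon 2 GCG (Ala): third position 4-fold.
Codon 3 ACA (Thr): third position 4-fold.
Codon 4 GAG (Glu): third position 2-fold.
Codon 5 GUG (Val): third position 4-fold.
Codon 6 UUA (Leu): third position 2-fold.
Codon 7 UGG (Trp): third position 1-fold.
Codon 8 CGG (Arg): third position 4-fold.
Codon 9 AGG (Arg): third position 2-fold.
Four-fold degenerate third positions: 4.

4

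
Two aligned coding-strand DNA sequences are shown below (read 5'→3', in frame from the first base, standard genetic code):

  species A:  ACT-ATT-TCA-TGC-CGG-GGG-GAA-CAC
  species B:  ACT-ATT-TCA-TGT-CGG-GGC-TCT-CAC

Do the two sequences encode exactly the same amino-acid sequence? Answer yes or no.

Codon 1: ACT Thr / ACT Thr — identical.
Codon 2: ATT Ile / ATT Ile — identical.
Codon 3: TCA Ser / TCA Ser — identical.
Codon 4: TGC Cys / TGT Cys — synonymous.
Codon 5: CGG Arg / CGG Arg — identical.
Codon 6: GGG Gly / GGC Gly — synonymous.
Codon 7: GAA Glu / TCT Ser — nonsynonymous.
Codon 8: CAC His / CAC His — identical.
Nonsynonymous differences: 1 → different protein.

no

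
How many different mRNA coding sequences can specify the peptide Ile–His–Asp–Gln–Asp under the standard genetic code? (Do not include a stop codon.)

Ile: 3 codons.
His: 2 codons.
Asp: 2 codons.
Gln: 2 codons.
Asp: 2 codons.
3 × 2 × 2 × 2 × 2 = 48.

48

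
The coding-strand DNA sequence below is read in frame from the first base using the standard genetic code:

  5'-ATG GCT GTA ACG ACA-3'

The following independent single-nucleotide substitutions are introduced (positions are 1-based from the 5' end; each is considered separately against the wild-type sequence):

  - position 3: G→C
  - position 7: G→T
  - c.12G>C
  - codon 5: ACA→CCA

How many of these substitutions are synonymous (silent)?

Codon 1: ATG (Met) → ATC (Ile) — missense.
Codon 3: GTA (Val) → TTA (Leu) — missense.
Codon 4: ACG (Thr) → ACC (Thr) — synonymous.
Codon 5: ACA (Thr) → CCA (Pro) — missense.
Synonymous: 1 of 4.

1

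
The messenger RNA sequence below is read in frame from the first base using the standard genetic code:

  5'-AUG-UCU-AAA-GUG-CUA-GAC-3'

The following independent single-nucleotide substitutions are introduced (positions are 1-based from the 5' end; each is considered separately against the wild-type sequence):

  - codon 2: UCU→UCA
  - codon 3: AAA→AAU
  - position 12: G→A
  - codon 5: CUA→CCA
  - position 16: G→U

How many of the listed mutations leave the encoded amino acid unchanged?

2

Codon 2: UCU (Ser) → UCA (Ser) — synonymous.
Codon 3: AAA (Lys) → AAU (Asn) — missense.
Codon 4: GUG (Val) → GUA (Val) — synonymous.
Codon 5: CUA (Leu) → CCA (Pro) — missense.
Codon 6: GAC (Asp) → UAC (Tyr) — missense.
Synonymous: 2 of 5.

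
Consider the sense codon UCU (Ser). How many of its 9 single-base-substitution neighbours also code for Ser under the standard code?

3

Position 1: none → 0 synonymous.
Position 2: none → 0 synonymous.
Position 3: UCC, UCA, UCG → 3 synonymous.
Total: 0 + 0 + 3 = 3.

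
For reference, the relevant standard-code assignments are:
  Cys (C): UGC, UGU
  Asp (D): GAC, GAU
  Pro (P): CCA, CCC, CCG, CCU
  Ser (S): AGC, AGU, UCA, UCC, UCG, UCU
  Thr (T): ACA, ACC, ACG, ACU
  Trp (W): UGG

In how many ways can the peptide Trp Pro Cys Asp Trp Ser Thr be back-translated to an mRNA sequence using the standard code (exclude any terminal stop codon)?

384

Trp: 1 codon.
Pro: 4 codons.
Cys: 2 codons.
Asp: 2 codons.
Trp: 1 codon.
Ser: 6 codons.
Thr: 4 codons.
1 × 4 × 2 × 2 × 1 × 6 × 4 = 384.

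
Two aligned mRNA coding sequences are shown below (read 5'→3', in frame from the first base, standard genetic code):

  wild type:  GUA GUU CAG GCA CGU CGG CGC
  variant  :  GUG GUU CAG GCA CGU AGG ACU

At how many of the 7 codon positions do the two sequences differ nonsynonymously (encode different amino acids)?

1

Codon 1: GUA Val / GUG Val — synonymous.
Codon 2: GUU Val / GUU Val — identical.
Codon 3: CAG Gln / CAG Gln — identical.
Codon 4: GCA Ala / GCA Ala — identical.
Codon 5: CGU Arg / CGU Arg — identical.
Codon 6: CGG Arg / AGG Arg — synonymous.
Codon 7: CGC Arg / ACU Thr — nonsynonymous.
Nonsynonymous differences: 1.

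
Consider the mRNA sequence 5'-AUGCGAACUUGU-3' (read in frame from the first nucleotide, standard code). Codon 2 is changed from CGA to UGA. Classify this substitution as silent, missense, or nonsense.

nonsense

Position 4 falls in codon 2: CGA → Arg.
After the substitution the codon is UGA → Stop.
The new codon is a stop codon, so this is a nonsense mutation.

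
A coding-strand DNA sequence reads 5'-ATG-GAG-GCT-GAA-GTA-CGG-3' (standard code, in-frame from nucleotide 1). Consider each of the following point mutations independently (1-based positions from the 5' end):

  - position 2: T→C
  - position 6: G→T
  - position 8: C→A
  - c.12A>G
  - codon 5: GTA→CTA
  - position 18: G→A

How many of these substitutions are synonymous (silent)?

2

Codon 1: ATG (Met) → ACG (Thr) — missense.
Codon 2: GAG (Glu) → GAT (Asp) — missense.
Codon 3: GCT (Ala) → GAT (Asp) — missense.
Codon 4: GAA (Glu) → GAG (Glu) — synonymous.
Codon 5: GTA (Val) → CTA (Leu) — missense.
Codon 6: CGG (Arg) → CGA (Arg) — synonymous.
Synonymous: 2 of 6.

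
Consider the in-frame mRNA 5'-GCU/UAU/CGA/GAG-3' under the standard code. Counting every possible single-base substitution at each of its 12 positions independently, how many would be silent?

Codon 1 (GCU, Ala): 3 synonymous substitutions.
Codon 2 (UAU, Tyr): 1 synonymous substitution.
Codon 3 (CGA, Arg): 4 synonymous substitutions.
Codon 4 (GAG, Glu): 1 synonymous substitution.
Total: 3 + 1 + 4 + 1 = 9.

9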